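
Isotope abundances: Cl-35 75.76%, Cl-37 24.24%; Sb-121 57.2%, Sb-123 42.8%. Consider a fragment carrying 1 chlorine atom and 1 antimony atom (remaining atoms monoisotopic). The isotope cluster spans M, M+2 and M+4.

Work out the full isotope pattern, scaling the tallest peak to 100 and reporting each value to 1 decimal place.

93.6 : 100.0 : 22.4

Chlorine pattern (n=1): 0.7576 : 0.2424
Antimony pattern (n=1): 0.5720 : 0.4280
Convolve the two distributions (both contribute in 2-u steps):
  M: 0.7576×0.5720 = 0.433347
  M+2: 0.7576×0.4280 + 0.2424×0.5720 = 0.462906
  M+4: 0.2424×0.4280 = 0.103747
Scale to base peak (0.462906) = 100: 93.6 : 100.0 : 22.4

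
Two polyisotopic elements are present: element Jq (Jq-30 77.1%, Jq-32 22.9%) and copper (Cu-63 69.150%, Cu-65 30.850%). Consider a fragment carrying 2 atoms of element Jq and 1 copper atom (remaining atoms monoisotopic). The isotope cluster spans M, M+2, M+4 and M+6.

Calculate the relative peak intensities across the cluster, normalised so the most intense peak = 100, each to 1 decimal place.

96.1 : 100.0 : 34.0 : 3.8

Element Jq pattern (n=2): 0.594441 : 0.353118 : 0.052441
Copper pattern (n=1): 0.6915 : 0.3085
Convolve the two distributions (both contribute in 2-u steps):
  M: 0.594441×0.6915 = 0.411056
  M+2: 0.594441×0.3085 + 0.353118×0.6915 = 0.427566
  M+4: 0.353118×0.3085 + 0.052441×0.6915 = 0.145200
  M+6: 0.052441×0.3085 = 0.016178
Scale to base peak (0.427566) = 100: 96.1 : 100.0 : 34.0 : 3.8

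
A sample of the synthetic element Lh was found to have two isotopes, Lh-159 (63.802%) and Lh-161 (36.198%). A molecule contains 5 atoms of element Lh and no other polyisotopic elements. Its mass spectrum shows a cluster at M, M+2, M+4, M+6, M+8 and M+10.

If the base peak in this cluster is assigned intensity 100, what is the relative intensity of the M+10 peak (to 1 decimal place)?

1.8

Term probabilities: M 0.1057, M+2 0.2999, M+4 0.3403, M+6 0.1931, M+8 0.0548, M+10 0.0062. Base peak = M+4.
P(M+4) = C(5,2) × 0.63802^3 × 0.36198^2 = 10 × 0.2597185 × 0.13102952 = 0.340308 (base)
P(M+10) = C(5,5) × 0.63802^0 × 0.36198^5 = 1 × 1.0000 × 0.00621474 = 0.006215
Relative intensity = 0.006215 / 0.340308 × 100 = 1.8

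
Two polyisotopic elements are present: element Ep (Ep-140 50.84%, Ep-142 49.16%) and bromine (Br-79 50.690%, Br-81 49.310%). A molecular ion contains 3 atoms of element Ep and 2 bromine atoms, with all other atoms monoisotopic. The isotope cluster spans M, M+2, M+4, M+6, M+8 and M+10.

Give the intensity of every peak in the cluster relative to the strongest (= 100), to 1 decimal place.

10.6 : 51.6 : 100.0 : 96.9 : 47.0 : 9.1

Element Ep pattern (n=3): 0.13140643 : 0.38119238 : 0.36859594 : 0.11880525
Bromine pattern (n=2): 0.25694761 : 0.49990478 : 0.24314761
Convolve the two distributions (both contribute in 2-u steps):
  M: 0.13140643×0.25694761 = 0.033765
  M+2: 0.13140643×0.49990478 + 0.38119238×0.25694761 = 0.163637
  M+4: 0.13140643×0.24314761 + 0.38119238×0.49990478 + 0.36859594×0.25694761 = 0.317221
  M+6: 0.38119238×0.24314761 + 0.36859594×0.49990478 + 0.11880525×0.25694761 = 0.307476
  M+8: 0.36859594×0.24314761 + 0.11880525×0.49990478 = 0.149015
  M+10: 0.11880525×0.24314761 = 0.028887
Scale to base peak (0.317221) = 100: 10.6 : 51.6 : 100.0 : 96.9 : 47.0 : 9.1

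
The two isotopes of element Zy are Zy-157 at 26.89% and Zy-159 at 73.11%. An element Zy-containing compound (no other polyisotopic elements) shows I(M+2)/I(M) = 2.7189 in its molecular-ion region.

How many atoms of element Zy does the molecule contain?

1

The M+2/M ratio from n Zy atoms is n · q/p = n · 0.7311/0.2689.
n = 2.7189 × 0.2689/0.7311 = 1.00 ≈ 1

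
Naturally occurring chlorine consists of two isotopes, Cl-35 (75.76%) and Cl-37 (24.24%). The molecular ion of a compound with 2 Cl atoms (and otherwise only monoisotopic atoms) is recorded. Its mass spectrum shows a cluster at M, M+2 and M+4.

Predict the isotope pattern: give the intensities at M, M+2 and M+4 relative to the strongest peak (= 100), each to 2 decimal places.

Expanding (0.7576 + 0.2424)^2:
P(M) = 0.7576^2 = 0.573958
P(M+2) = 2 × 0.7576^1 × 0.2424^1 = 0.367284
P(M+4) = 0.2424^2 = 0.058758
The M peak is largest (0.573958); scaling to 100 gives 100.00 : 63.99 : 10.24.

100.00 : 63.99 : 10.24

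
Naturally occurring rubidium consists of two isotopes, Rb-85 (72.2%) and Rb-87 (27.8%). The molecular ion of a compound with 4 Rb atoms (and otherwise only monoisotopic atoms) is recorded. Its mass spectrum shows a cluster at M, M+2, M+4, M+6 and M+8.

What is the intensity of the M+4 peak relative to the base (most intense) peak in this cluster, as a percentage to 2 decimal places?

(0.722 + 0.278)^4 gives M 0.2717, M+2 0.4185, M+4 0.2417, M+6 0.0620, M+8 0.0060; the largest is M+2.
P(M+2) = C(4,1) × 0.722^3 × 0.278^1 = 4 × 0.37636705 × 0.2780 = 0.418520 (base)
P(M+4) = C(4,2) × 0.722^2 × 0.278^2 = 6 × 0.521284 × 0.077284 = 0.241721
Relative intensity = 0.241721 / 0.418520 × 100 = 57.76

57.76%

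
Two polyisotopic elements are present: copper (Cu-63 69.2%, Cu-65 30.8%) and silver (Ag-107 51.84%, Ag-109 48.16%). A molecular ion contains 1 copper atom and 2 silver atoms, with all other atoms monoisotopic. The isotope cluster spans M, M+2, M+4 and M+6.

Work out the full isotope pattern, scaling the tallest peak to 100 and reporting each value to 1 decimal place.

Copper pattern (n=1): 0.6920 : 0.3080
Silver pattern (n=2): 0.26873856 : 0.49932288 : 0.23193856
Convolve the two distributions (both contribute in 2-u steps):
  M: 0.6920×0.26873856 = 0.185967
  M+2: 0.6920×0.49932288 + 0.3080×0.26873856 = 0.428303
  M+4: 0.6920×0.23193856 + 0.3080×0.49932288 = 0.314293
  M+6: 0.3080×0.23193856 = 0.071437
Scale to base peak (0.428303) = 100: 43.4 : 100.0 : 73.4 : 16.7

43.4 : 100.0 : 73.4 : 16.7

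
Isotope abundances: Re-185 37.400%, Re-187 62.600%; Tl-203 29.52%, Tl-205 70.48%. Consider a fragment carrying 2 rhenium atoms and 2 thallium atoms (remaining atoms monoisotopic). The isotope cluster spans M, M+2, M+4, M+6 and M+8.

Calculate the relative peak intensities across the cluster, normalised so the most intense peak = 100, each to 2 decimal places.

3.08 : 25.02 : 75.44 : 100.00 : 49.20

Rhenium pattern (n=2): 0.139876 : 0.468248 : 0.391876
Thallium pattern (n=2): 0.08714304 : 0.41611392 : 0.49674304
Convolve the two distributions (both contribute in 2-u steps):
  M: 0.139876×0.08714304 = 0.012189
  M+2: 0.139876×0.41611392 + 0.468248×0.08714304 = 0.099009
  M+4: 0.139876×0.49674304 + 0.468248×0.41611392 + 0.391876×0.08714304 = 0.298476
  M+6: 0.468248×0.49674304 + 0.391876×0.41611392 = 0.395664
  M+8: 0.391876×0.49674304 = 0.194662
Scale to base peak (0.395664) = 100: 3.08 : 25.02 : 75.44 : 100.00 : 49.20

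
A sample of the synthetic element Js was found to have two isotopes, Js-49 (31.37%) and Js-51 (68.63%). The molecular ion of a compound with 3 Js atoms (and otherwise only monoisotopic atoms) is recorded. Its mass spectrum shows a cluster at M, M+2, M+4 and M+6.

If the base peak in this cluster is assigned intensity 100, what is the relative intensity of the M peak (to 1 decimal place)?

7.0

Term probabilities: M 0.0309, M+2 0.2026, M+4 0.4433, M+6 0.3233. Base peak = M+4.
P(M+4) = C(3,2) × 0.3137^1 × 0.6863^2 = 3 × 0.3137 × 0.47100769 = 0.443265 (base)
P(M) = C(3,0) × 0.3137^3 × 0.6863^0 = 1 × 0.03087049 × 1.0000 = 0.030870
Relative intensity = 0.030870 / 0.443265 × 100 = 7.0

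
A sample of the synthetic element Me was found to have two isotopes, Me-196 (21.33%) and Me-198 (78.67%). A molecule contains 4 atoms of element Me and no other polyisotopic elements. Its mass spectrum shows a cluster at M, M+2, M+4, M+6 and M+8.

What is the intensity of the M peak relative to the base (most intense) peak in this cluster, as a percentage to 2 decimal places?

Term probabilities: M 0.0021, M+2 0.0305, M+4 0.1689, M+6 0.4154, M+8 0.3830. Base peak = M+6.
P(M+6) = C(4,3) × 0.2133^1 × 0.7867^3 = 4 × 0.2133 × 0.48688618 = 0.415411 (base)
P(M) = C(4,0) × 0.2133^4 × 0.7867^0 = 1 × 0.00206997 × 1.0000 = 0.002070
Relative intensity = 0.002070 / 0.415411 × 100 = 0.50

0.50%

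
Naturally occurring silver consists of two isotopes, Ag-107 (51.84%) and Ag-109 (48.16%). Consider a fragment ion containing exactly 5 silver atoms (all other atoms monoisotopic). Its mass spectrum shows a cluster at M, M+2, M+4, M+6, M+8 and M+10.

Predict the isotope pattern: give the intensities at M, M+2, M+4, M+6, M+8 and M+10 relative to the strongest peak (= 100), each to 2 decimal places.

Expanding (0.5184 + 0.4816)^5:
P(M) = 0.5184^5 = 0.037439
P(M+2) = 5 × 0.5184^4 × 0.4816^1 = 0.173907
P(M+4) = 10 × 0.5184^3 × 0.4816^2 = 0.323123
P(M+6) = 10 × 0.5184^2 × 0.4816^3 = 0.300185
P(M+8) = 5 × 0.5184^1 × 0.4816^4 = 0.139438
P(M+10) = 0.4816^5 = 0.025908
The M+4 peak is largest (0.323123); scaling to 100 gives 11.59 : 53.82 : 100.00 : 92.90 : 43.15 : 8.02.

11.59 : 53.82 : 100.00 : 92.90 : 43.15 : 8.02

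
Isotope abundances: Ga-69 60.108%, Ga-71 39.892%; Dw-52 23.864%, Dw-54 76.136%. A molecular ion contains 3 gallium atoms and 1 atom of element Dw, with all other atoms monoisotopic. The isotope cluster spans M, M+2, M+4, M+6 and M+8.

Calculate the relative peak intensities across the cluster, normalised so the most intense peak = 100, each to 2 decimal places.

Gallium pattern (n=3): 0.2171685 : 0.432386 : 0.2869625 : 0.063483
Element Dw pattern (n=1): 0.23864 : 0.76136
Convolve the two distributions (both contribute in 2-u steps):
  M: 0.2171685×0.23864 = 0.051825
  M+2: 0.2171685×0.76136 + 0.432386×0.23864 = 0.268528
  M+4: 0.432386×0.76136 + 0.2869625×0.23864 = 0.397682
  M+6: 0.2869625×0.76136 + 0.063483×0.23864 = 0.233631
  M+8: 0.063483×0.76136 = 0.048333
Scale to base peak (0.397682) = 100: 13.03 : 67.52 : 100.00 : 58.75 : 12.15

13.03 : 67.52 : 100.00 : 58.75 : 12.15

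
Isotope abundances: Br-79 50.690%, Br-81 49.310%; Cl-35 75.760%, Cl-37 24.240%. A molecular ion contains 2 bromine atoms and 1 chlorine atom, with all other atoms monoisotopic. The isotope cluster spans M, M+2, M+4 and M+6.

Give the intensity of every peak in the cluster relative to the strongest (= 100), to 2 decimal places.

Bromine pattern (n=2): 0.25694761 : 0.49990478 : 0.24314761
Chlorine pattern (n=1): 0.7576 : 0.2424
Convolve the two distributions (both contribute in 2-u steps):
  M: 0.25694761×0.7576 = 0.194664
  M+2: 0.25694761×0.2424 + 0.49990478×0.7576 = 0.441012
  M+4: 0.49990478×0.2424 + 0.24314761×0.7576 = 0.305386
  M+6: 0.24314761×0.2424 = 0.058939
Scale to base peak (0.441012) = 100: 44.14 : 100.00 : 69.25 : 13.36

44.14 : 100.00 : 69.25 : 13.36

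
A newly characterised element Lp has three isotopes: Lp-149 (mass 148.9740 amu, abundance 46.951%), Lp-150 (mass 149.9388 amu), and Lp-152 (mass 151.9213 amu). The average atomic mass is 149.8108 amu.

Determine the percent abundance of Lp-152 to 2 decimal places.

Let x and y be the fractions of Lp-150 and Lp-152. Then x + y = 1 − 0.46951 = 0.53049 and 149.9388x + 151.9213y = 149.8108 − 0.46951×148.9740 = 79.86601726.
Substituting: 149.9388x + 151.9213(0.53049 − x) = 79.86601726
(149.9388 − 151.9213)x = -0.726713177  ⇒  x = 0.36656, y = 0.16393
Lp-150: 36.66%, Lp-152: 16.39%.

16.39%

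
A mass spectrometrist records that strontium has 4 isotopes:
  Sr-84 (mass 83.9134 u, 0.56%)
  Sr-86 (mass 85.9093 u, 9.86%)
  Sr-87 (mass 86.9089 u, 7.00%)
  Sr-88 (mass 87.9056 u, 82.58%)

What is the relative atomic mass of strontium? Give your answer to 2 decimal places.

87.62 u

Weight each isotope mass by its fractional abundance: 0.0056 × 83.9134 + 0.0986 × 85.9093 + 0.0700 × 86.9089 + 0.8258 × 87.9056
= 0.46992 + 8.47066 + 6.08362 + 72.59244 = 87.61664 u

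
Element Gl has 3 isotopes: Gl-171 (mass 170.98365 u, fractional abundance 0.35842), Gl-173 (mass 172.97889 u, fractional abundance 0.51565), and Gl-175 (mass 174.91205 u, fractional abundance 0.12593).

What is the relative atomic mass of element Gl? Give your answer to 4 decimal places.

172.5072 u

The abundance-weighted mean is 0.35842 × 170.98365 + 0.51565 × 172.97889 + 0.12593 × 174.91205
= 61.283960 + 89.196565 + 22.026674 = 172.507199 u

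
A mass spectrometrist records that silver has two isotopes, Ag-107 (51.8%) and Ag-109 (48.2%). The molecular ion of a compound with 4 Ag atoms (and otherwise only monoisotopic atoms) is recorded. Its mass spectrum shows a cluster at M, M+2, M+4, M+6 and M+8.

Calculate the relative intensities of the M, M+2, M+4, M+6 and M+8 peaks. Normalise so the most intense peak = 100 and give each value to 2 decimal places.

19.25 : 71.65 : 100.00 : 62.03 : 14.43

The 4 Ag atoms are independent, so intensities follow the terms of (0.518 + 0.482)^4.
P(M) = 0.518^4 = 0.071998
P(M+2) = 4 × 0.518^3 × 0.482^1 = 0.267976
P(M+4) = 6 × 0.518^2 × 0.482^2 = 0.374029
P(M+6) = 4 × 0.518^1 × 0.482^3 = 0.232023
P(M+8) = 0.482^4 = 0.053974
The M+4 peak is largest (0.374029); scaling to 100 gives 19.25 : 71.65 : 100.00 : 62.03 : 14.43.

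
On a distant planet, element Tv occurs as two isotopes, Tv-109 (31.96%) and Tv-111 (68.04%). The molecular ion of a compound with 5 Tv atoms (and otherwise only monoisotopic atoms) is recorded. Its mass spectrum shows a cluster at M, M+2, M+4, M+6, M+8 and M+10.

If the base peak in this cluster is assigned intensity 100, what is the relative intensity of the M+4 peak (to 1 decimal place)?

44.1

Term probabilities: M 0.0033, M+2 0.0355, M+4 0.1511, M+6 0.3217, M+8 0.3425, M+10 0.1458. Base peak = M+8.
P(M+8) = C(5,4) × 0.3196^1 × 0.6804^4 = 5 × 0.3196 × 0.2143173 = 0.342479 (base)
P(M+4) = C(5,2) × 0.3196^3 × 0.6804^2 = 10 × 0.03264527 × 0.46294416 = 0.151129
Relative intensity = 0.151129 / 0.342479 × 100 = 44.1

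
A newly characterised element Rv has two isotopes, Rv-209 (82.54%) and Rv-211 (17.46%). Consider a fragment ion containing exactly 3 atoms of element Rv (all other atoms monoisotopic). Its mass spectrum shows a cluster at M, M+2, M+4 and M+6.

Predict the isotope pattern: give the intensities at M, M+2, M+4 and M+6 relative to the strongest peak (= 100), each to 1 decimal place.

100.0 : 63.5 : 13.4 : 0.9

The 3 Rv atoms are independent, so intensities follow the terms of (0.8254 + 0.1746)^3.
P(M) = 0.8254^3 = 0.562333
P(M+2) = 3 × 0.8254^2 × 0.1746^1 = 0.356857
P(M+4) = 3 × 0.8254^1 × 0.1746^2 = 0.075487
P(M+6) = 0.1746^3 = 0.005323
The M peak is largest (0.562333); scaling to 100 gives 100.0 : 63.5 : 13.4 : 0.9.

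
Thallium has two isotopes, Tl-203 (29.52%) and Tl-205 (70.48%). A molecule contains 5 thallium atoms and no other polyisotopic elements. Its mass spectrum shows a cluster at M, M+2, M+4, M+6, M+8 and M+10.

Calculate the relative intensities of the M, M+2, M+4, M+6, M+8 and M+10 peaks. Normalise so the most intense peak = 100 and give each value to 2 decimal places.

0.62 : 7.35 : 35.09 : 83.77 : 100.00 : 47.75

Each Tl atom is independently Tl-203 (p = 0.2952) or Tl-205 (q = 0.7048); the cluster is the binomial expansion (p + q)^5.
P(M) = 0.2952^5 = 0.002242
P(M+2) = 5 × 0.2952^4 × 0.7048^1 = 0.026761
P(M+4) = 10 × 0.2952^3 × 0.7048^2 = 0.127785
P(M+6) = 10 × 0.2952^2 × 0.7048^3 = 0.305092
P(M+8) = 5 × 0.2952^1 × 0.7048^4 = 0.364208
P(M+10) = 0.7048^5 = 0.173912
The M+8 peak is largest (0.364208); scaling to 100 gives 0.62 : 7.35 : 35.09 : 83.77 : 100.00 : 47.75.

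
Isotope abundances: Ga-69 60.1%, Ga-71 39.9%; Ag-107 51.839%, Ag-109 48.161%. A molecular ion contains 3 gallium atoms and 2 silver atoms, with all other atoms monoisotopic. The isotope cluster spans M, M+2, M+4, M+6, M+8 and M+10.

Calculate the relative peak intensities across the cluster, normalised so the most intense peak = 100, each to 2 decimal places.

16.99 : 65.40 : 100.00 : 75.92 : 28.63 : 4.29

Gallium pattern (n=3): 0.2170818 : 0.4323576 : 0.2870394 : 0.0635212
Silver pattern (n=2): 0.26872819 : 0.49932362 : 0.23194819
Convolve the two distributions (both contribute in 2-u steps):
  M: 0.2170818×0.26872819 = 0.058336
  M+2: 0.2170818×0.49932362 + 0.4323576×0.26872819 = 0.224581
  M+4: 0.2170818×0.23194819 + 0.4323576×0.49932362 + 0.2870394×0.26872819 = 0.343374
  M+6: 0.4323576×0.23194819 + 0.2870394×0.49932362 + 0.0635212×0.26872819 = 0.260680
  M+8: 0.2870394×0.23194819 + 0.0635212×0.49932362 = 0.098296
  M+10: 0.0635212×0.23194819 = 0.014734
Scale to base peak (0.343374) = 100: 16.99 : 65.40 : 100.00 : 75.92 : 28.63 : 4.29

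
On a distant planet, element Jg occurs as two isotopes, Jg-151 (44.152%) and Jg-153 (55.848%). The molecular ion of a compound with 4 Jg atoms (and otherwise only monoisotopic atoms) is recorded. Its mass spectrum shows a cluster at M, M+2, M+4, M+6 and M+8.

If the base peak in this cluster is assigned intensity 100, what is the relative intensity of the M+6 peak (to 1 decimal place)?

(0.44152 + 0.55848)^4 gives M 0.0380, M+2 0.1923, M+4 0.3648, M+6 0.3076, M+8 0.0973; the largest is M+4.
P(M+4) = C(4,2) × 0.44152^2 × 0.55848^2 = 6 × 0.19493991 × 0.31189991 = 0.364810 (base)
P(M+6) = C(4,3) × 0.44152^1 × 0.55848^3 = 4 × 0.44152 × 0.17418986 = 0.307633
Relative intensity = 0.307633 / 0.364810 × 100 = 84.3

84.3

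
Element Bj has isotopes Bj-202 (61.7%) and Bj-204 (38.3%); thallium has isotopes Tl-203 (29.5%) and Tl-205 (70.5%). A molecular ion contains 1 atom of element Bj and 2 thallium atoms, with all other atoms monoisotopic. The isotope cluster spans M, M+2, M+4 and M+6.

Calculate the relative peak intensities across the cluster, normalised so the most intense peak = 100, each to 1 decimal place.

11.5 : 62.2 : 100.0 : 40.9

Element Bj pattern (n=1): 0.6170 : 0.3830
Thallium pattern (n=2): 0.087025 : 0.41595 : 0.497025
Convolve the two distributions (both contribute in 2-u steps):
  M: 0.6170×0.087025 = 0.053694
  M+2: 0.6170×0.41595 + 0.3830×0.087025 = 0.289972
  M+4: 0.6170×0.497025 + 0.3830×0.41595 = 0.465973
  M+6: 0.3830×0.497025 = 0.190361
Scale to base peak (0.465973) = 100: 11.5 : 62.2 : 100.0 : 40.9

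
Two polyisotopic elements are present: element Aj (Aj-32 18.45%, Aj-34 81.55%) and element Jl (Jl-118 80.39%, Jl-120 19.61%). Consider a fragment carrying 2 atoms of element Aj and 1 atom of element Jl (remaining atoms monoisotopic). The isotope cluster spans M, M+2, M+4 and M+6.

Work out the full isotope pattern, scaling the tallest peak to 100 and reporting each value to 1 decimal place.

Element Aj pattern (n=2): 0.03404025 : 0.3009195 : 0.66504025
Element Jl pattern (n=1): 0.8039 : 0.1961
Convolve the two distributions (both contribute in 2-u steps):
  M: 0.03404025×0.8039 = 0.027365
  M+2: 0.03404025×0.1961 + 0.3009195×0.8039 = 0.248584
  M+4: 0.3009195×0.1961 + 0.66504025×0.8039 = 0.593636
  M+6: 0.66504025×0.1961 = 0.130414
Scale to base peak (0.593636) = 100: 4.6 : 41.9 : 100.0 : 22.0

4.6 : 41.9 : 100.0 : 22.0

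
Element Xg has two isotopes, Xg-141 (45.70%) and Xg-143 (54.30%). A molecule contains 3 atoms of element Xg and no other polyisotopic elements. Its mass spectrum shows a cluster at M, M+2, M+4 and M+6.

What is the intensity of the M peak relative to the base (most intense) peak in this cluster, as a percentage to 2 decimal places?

23.61%

(0.4570 + 0.5430)^3 gives M 0.0954, M+2 0.3402, M+4 0.4042, M+6 0.1601; the largest is M+4.
P(M+4) = C(3,2) × 0.4570^1 × 0.5430^2 = 3 × 0.4570 × 0.294849 = 0.404238 (base)
P(M) = C(3,0) × 0.4570^3 × 0.5430^0 = 1 × 0.09544399 × 1.0000 = 0.095444
Relative intensity = 0.095444 / 0.404238 × 100 = 23.61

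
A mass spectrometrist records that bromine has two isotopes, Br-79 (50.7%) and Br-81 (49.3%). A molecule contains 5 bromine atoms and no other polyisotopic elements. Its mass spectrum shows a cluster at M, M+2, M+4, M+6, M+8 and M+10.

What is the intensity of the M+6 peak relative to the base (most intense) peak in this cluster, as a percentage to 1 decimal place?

Term probabilities: M 0.0335, M+2 0.1629, M+4 0.3168, M+6 0.3080, M+8 0.1497, M+10 0.0291. Base peak = M+4.
P(M+4) = C(5,2) × 0.507^3 × 0.493^2 = 10 × 0.13032384 × 0.243049 = 0.316751 (base)
P(M+6) = C(5,3) × 0.507^2 × 0.493^3 = 10 × 0.257049 × 0.11982316 = 0.308004
Relative intensity = 0.308004 / 0.316751 × 100 = 97.2

97.2%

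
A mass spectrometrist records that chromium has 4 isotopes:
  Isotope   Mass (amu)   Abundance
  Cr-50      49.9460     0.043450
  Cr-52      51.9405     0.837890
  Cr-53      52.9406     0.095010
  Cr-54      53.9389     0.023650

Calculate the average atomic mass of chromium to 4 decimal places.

51.9961 amu

Weight each isotope mass by its fractional abundance: 0.043450 × 49.9460 + 0.837890 × 51.9405 + 0.095010 × 52.9406 + 0.023650 × 53.9389
= 2.17015 + 43.52043 + 5.02989 + 1.27565 = 51.99612 amu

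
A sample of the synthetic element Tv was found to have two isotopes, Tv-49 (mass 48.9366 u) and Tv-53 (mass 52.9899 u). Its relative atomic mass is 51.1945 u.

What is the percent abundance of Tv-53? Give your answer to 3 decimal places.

55.705%

Let x be the fractional abundance of Tv-49; then Tv-53 has abundance 1 − x.
48.9366·x + 52.9899·(1 − x) = 51.1945
(48.9366 − 52.9899)·x = 51.1945 − 52.9899
x = -1.7954 / -4.0533 = 0.44295 → 44.295% Tv-49, 55.705% Tv-53.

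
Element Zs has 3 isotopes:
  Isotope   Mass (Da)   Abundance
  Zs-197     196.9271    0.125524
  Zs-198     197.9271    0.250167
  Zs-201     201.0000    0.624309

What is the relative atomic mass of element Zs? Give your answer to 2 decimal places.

199.72 Da

The abundance-weighted mean is 0.125524 × 196.9271 + 0.250167 × 197.9271 + 0.624309 × 201.0000
= 24.71908 + 49.51483 + 125.48611 = 199.72002 Da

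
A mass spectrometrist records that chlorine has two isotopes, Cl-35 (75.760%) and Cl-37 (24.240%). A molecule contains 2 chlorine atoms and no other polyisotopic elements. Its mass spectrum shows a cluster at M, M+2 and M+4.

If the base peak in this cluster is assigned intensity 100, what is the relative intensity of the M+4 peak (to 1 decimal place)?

10.2

Binomial terms of (0.75760 + 0.24240)^2: M 0.5740, M+2 0.3673, M+4 0.0588 → M is the base peak.
P(M) = C(2,0) × 0.75760^2 × 0.24240^0 = 1 × 0.57395776 × 1.0000 = 0.573958 (base)
P(M+4) = C(2,2) × 0.75760^0 × 0.24240^2 = 1 × 1.0000 × 0.05875776 = 0.058758
Relative intensity = 0.058758 / 0.573958 × 100 = 10.2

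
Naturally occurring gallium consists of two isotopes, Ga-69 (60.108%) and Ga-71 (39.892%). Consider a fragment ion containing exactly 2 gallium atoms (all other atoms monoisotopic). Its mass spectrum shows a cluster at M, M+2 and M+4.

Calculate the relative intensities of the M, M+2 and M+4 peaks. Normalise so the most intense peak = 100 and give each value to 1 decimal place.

Expanding (0.60108 + 0.39892)^2:
P(M) = 0.60108^2 = 0.361297
P(M+2) = 2 × 0.60108^1 × 0.39892^1 = 0.479566
P(M+4) = 0.39892^2 = 0.159137
The M+2 peak is largest (0.479566); scaling to 100 gives 75.3 : 100.0 : 33.2.

75.3 : 100.0 : 33.2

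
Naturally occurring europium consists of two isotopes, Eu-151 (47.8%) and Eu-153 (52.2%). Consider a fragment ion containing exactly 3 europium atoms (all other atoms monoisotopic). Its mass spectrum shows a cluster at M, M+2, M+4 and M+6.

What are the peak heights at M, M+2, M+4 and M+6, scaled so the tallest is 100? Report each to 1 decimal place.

The 3 Eu atoms are independent, so intensities follow the terms of (0.478 + 0.522)^3.
P(M) = 0.478^3 = 0.109215
P(M+2) = 3 × 0.478^2 × 0.522^1 = 0.357806
P(M+4) = 3 × 0.478^1 × 0.522^2 = 0.390742
P(M+6) = 0.522^3 = 0.142237
The M+4 peak is largest (0.390742); scaling to 100 gives 28.0 : 91.6 : 100.0 : 36.4.

28.0 : 91.6 : 100.0 : 36.4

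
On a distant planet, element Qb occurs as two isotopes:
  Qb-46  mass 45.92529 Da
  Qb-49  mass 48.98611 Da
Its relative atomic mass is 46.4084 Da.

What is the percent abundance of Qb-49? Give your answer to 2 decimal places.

15.78%

Let x be the fractional abundance of Qb-46; then Qb-49 has abundance 1 − x.
45.92529·x + 48.98611·(1 − x) = 46.4084
(45.92529 − 48.98611)·x = 46.4084 − 48.98611
x = -2.57771 / -3.06082 = 0.84216 → 84.22% Qb-46, 15.78% Qb-49.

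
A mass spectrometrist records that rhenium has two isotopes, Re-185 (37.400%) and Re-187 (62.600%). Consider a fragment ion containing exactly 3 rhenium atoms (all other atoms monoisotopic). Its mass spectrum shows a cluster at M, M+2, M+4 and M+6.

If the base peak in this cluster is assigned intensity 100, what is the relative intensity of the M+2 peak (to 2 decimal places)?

Term probabilities: M 0.0523, M+2 0.2627, M+4 0.4397, M+6 0.2453. Base peak = M+4.
P(M+4) = C(3,2) × 0.37400^1 × 0.62600^2 = 3 × 0.3740 × 0.391876 = 0.439685 (base)
P(M+2) = C(3,1) × 0.37400^2 × 0.62600^1 = 3 × 0.139876 × 0.6260 = 0.262687
Relative intensity = 0.262687 / 0.439685 × 100 = 59.74

59.74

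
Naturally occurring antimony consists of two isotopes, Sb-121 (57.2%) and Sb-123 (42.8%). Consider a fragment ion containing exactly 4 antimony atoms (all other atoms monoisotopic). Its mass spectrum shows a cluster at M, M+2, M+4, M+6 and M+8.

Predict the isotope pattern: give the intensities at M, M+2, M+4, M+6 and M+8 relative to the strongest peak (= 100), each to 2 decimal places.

29.77 : 89.10 : 100.00 : 49.88 : 9.33

Each Sb atom is independently Sb-121 (p = 0.572) or Sb-123 (q = 0.428); the cluster is the binomial expansion (p + q)^4.
P(M) = 0.572^4 = 0.107049
P(M+2) = 4 × 0.572^3 × 0.428^1 = 0.320400
P(M+4) = 6 × 0.572^2 × 0.428^2 = 0.359609
P(M+6) = 4 × 0.572^1 × 0.428^3 = 0.179385
P(M+8) = 0.428^4 = 0.033556
The M+4 peak is largest (0.359609); scaling to 100 gives 29.77 : 89.10 : 100.00 : 49.88 : 9.33.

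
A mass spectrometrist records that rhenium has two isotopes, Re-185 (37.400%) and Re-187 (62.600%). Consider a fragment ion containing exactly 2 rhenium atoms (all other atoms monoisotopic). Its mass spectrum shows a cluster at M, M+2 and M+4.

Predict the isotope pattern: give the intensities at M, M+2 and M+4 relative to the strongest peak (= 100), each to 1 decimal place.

29.9 : 100.0 : 83.7

Each Re atom is independently Re-185 (p = 0.37400) or Re-187 (q = 0.62600); the cluster is the binomial expansion (p + q)^2.
P(M) = 0.37400^2 = 0.139876
P(M+2) = 2 × 0.37400^1 × 0.62600^1 = 0.468248
P(M+4) = 0.62600^2 = 0.391876
The M+2 peak is largest (0.468248); scaling to 100 gives 29.9 : 100.0 : 83.7.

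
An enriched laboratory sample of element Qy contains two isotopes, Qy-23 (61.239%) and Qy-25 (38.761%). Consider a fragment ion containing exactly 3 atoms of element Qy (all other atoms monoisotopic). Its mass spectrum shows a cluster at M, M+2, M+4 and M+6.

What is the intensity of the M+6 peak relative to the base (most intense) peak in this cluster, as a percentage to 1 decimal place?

(0.61239 + 0.38761)^3 gives M 0.2297, M+2 0.4361, M+4 0.2760, M+6 0.0582; the largest is M+2.
P(M+2) = C(3,1) × 0.61239^2 × 0.38761^1 = 3 × 0.37502151 × 0.38761 = 0.436086 (base)
P(M+6) = C(3,3) × 0.61239^0 × 0.38761^3 = 1 × 1.0000 × 0.05823511 = 0.058235
Relative intensity = 0.058235 / 0.436086 × 100 = 13.4

13.4%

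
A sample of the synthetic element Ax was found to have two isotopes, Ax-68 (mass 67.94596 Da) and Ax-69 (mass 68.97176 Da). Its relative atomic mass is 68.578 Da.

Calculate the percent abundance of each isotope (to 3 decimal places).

Writing the weighted mean with unknown fraction x of Ax-68:
67.94596·x + 68.97176·(1 − x) = 68.578
(67.94596 − 68.97176)·x = 68.578 − 68.97176
x = -0.39376 / -1.02580 = 0.38386 → 38.386% Ax-68, 61.614% Ax-69.

Ax-68: 38.386%, Ax-69: 61.614%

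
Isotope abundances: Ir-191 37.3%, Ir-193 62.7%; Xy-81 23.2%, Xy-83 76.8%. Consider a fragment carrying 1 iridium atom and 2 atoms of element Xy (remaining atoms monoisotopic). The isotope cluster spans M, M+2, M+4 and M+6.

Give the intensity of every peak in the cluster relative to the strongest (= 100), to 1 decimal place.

4.5 : 37.6 : 100.0 : 83.4

Iridium pattern (n=1): 0.3730 : 0.6270
Element Xy pattern (n=2): 0.053824 : 0.356352 : 0.589824
Convolve the two distributions (both contribute in 2-u steps):
  M: 0.3730×0.053824 = 0.020076
  M+2: 0.3730×0.356352 + 0.6270×0.053824 = 0.166667
  M+4: 0.3730×0.589824 + 0.6270×0.356352 = 0.443437
  M+6: 0.6270×0.589824 = 0.369820
Scale to base peak (0.443437) = 100: 4.5 : 37.6 : 100.0 : 83.4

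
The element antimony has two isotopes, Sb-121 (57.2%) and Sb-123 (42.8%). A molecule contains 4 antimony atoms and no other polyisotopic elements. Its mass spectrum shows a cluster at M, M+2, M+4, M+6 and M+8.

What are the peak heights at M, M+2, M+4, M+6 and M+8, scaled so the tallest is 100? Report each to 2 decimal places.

29.77 : 89.10 : 100.00 : 49.88 : 9.33

Each Sb atom is independently Sb-121 (p = 0.572) or Sb-123 (q = 0.428); the cluster is the binomial expansion (p + q)^4.
P(M) = 0.572^4 = 0.107049
P(M+2) = 4 × 0.572^3 × 0.428^1 = 0.320400
P(M+4) = 6 × 0.572^2 × 0.428^2 = 0.359609
P(M+6) = 4 × 0.572^1 × 0.428^3 = 0.179385
P(M+8) = 0.428^4 = 0.033556
The M+4 peak is largest (0.359609); scaling to 100 gives 29.77 : 89.10 : 100.00 : 49.88 : 9.33.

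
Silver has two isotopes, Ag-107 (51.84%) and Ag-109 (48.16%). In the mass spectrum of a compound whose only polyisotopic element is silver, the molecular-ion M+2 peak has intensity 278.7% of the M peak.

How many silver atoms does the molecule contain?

With n Ag atoms, P(M+2)/P(M) = C(n,1)·p^(n−1)q / p^n = n·q/p = n · 0.4816/0.5184.
n = 2.787 × 0.5184/0.4816 = 3.00 ≈ 3

3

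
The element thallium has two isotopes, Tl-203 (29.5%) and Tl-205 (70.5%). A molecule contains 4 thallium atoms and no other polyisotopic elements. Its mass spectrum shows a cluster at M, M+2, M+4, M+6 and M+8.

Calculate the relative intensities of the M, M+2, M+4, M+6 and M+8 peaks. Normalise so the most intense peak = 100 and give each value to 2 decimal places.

1.83 : 17.51 : 62.77 : 100.00 : 59.75

Expanding (0.295 + 0.705)^4:
P(M) = 0.295^4 = 0.007573
P(M+2) = 4 × 0.295^3 × 0.705^1 = 0.072396
P(M+4) = 6 × 0.295^2 × 0.705^2 = 0.259522
P(M+6) = 4 × 0.295^1 × 0.705^3 = 0.413475
P(M+8) = 0.705^4 = 0.247034
The M+6 peak is largest (0.413475); scaling to 100 gives 1.83 : 17.51 : 62.77 : 100.00 : 59.75.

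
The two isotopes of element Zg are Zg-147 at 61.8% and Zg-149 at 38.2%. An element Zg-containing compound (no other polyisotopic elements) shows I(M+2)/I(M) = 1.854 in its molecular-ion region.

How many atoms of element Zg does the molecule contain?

3

The M+2/M ratio from n Zg atoms is n · q/p = n · 0.382/0.618.
n = 1.854 × 0.618/0.382 = 3.00 ≈ 3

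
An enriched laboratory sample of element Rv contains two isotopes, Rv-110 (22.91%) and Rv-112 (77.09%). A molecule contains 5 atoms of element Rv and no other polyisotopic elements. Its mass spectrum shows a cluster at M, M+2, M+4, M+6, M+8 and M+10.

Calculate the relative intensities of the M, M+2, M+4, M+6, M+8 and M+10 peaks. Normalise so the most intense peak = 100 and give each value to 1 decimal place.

The 5 Rv atoms are independent, so intensities follow the terms of (0.2291 + 0.7709)^5.
P(M) = 0.2291^5 = 0.000631
P(M+2) = 5 × 0.2291^4 × 0.7709^1 = 0.010619
P(M+4) = 10 × 0.2291^3 × 0.7709^2 = 0.071461
P(M+6) = 10 × 0.2291^2 × 0.7709^3 = 0.240461
P(M+8) = 5 × 0.2291^1 × 0.7709^4 = 0.404564
P(M+10) = 0.7709^5 = 0.272264
The M+8 peak is largest (0.404564); scaling to 100 gives 0.2 : 2.6 : 17.7 : 59.4 : 100.0 : 67.3.

0.2 : 2.6 : 17.7 : 59.4 : 100.0 : 67.3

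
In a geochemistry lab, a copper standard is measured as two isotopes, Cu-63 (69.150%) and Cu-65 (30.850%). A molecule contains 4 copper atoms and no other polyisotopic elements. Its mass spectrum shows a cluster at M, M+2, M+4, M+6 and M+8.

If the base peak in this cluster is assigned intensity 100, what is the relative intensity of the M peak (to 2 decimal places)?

Binomial terms of (0.69150 + 0.30850)^4: M 0.2286, M+2 0.4080, M+4 0.2731, M+6 0.0812, M+8 0.0091 → M+2 is the base peak.
P(M+2) = C(4,1) × 0.69150^3 × 0.30850^1 = 4 × 0.33065611 × 0.3085 = 0.408030 (base)
P(M) = C(4,0) × 0.69150^4 × 0.30850^0 = 1 × 0.2286487 × 1.0000 = 0.228649
Relative intensity = 0.228649 / 0.408030 × 100 = 56.04

56.04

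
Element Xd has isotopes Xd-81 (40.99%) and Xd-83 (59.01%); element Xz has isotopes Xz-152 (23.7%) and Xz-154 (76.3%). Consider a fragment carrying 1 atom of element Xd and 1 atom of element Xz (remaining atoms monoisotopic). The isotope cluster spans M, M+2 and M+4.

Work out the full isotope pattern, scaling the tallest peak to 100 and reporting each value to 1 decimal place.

Element Xd pattern (n=1): 0.4099 : 0.5901
Element Xz pattern (n=1): 0.2370 : 0.7630
Convolve the two distributions (both contribute in 2-u steps):
  M: 0.4099×0.2370 = 0.097146
  M+2: 0.4099×0.7630 + 0.5901×0.2370 = 0.452607
  M+4: 0.5901×0.7630 = 0.450246
Scale to base peak (0.452607) = 100: 21.5 : 100.0 : 99.5

21.5 : 100.0 : 99.5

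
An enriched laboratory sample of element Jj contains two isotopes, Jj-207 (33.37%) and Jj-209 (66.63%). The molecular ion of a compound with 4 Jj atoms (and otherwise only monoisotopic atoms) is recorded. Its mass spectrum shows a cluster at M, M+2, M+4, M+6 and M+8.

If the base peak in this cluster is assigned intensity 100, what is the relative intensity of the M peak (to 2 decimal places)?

3.14

Binomial terms of (0.3337 + 0.6663)^4: M 0.0124, M+2 0.0990, M+4 0.2966, M+6 0.3948, M+8 0.1971 → M+6 is the base peak.
P(M+6) = C(4,3) × 0.3337^1 × 0.6663^3 = 4 × 0.3337 × 0.29580768 = 0.394844 (base)
P(M) = C(4,0) × 0.3337^4 × 0.6663^0 = 1 × 0.01240009 × 1.0000 = 0.012400
Relative intensity = 0.012400 / 0.394844 × 100 = 3.14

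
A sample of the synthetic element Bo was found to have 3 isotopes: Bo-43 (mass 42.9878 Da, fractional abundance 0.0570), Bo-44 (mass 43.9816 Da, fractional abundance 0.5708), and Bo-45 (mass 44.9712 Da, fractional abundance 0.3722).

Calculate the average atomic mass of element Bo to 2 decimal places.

Ar = Σ fᵢ·mᵢ = 0.0570 × 42.9878 + 0.5708 × 43.9816 + 0.3722 × 44.9712
= 2.45030 + 25.10470 + 16.73828 = 44.29328 Da

44.29 Da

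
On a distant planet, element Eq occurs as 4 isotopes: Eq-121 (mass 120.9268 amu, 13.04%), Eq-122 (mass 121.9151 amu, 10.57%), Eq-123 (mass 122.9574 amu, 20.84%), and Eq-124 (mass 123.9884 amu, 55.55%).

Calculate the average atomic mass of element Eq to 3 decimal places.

123.155 amu

Weight each isotope mass by its fractional abundance: 0.1304 × 120.9268 + 0.1057 × 121.9151 + 0.2084 × 122.9574 + 0.5555 × 123.9884
= 15.76885 + 12.88643 + 25.62432 + 68.87556 = 123.15516 amu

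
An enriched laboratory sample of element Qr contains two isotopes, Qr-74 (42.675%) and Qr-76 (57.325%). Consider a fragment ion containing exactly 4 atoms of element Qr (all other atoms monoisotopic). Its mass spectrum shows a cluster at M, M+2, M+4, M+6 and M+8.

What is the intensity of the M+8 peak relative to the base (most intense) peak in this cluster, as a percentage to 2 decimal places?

Binomial terms of (0.42675 + 0.57325)^4: M 0.0332, M+2 0.1782, M+4 0.3591, M+6 0.3216, M+8 0.1080 → M+4 is the base peak.
P(M+4) = C(4,2) × 0.42675^2 × 0.57325^2 = 6 × 0.18211556 × 0.32861556 = 0.359076 (base)
P(M+8) = C(4,4) × 0.42675^0 × 0.57325^4 = 1 × 1.0000 × 0.10798819 = 0.107988
Relative intensity = 0.107988 / 0.359076 × 100 = 30.07

30.07%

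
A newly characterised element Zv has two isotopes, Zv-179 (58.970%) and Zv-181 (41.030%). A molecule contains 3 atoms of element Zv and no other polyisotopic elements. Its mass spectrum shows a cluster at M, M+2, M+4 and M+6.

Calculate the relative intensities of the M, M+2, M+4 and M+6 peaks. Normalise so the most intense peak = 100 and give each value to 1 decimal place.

Each Zv atom is independently Zv-179 (p = 0.58970) or Zv-181 (q = 0.41030); the cluster is the binomial expansion (p + q)^3.
P(M) = 0.58970^3 = 0.205066
P(M+2) = 3 × 0.58970^2 × 0.41030^1 = 0.428041
P(M+4) = 3 × 0.58970^1 × 0.41030^2 = 0.297821
P(M+6) = 0.41030^3 = 0.069072
The M+2 peak is largest (0.428041); scaling to 100 gives 47.9 : 100.0 : 69.6 : 16.1.

47.9 : 100.0 : 69.6 : 16.1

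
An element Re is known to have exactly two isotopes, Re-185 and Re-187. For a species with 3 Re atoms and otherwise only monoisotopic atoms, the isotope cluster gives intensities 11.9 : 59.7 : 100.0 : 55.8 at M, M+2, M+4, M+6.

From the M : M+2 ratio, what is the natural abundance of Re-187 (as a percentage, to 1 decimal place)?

62.6%

Write p for the Re-185 fraction. I(M+2)/I(M) = [C(3,1)·p^2·(1−p)] / p^3 = 3·(1−p)/p = 59.7/11.9 = 5.0168
(1−p)/p = 5.0168/3 = 1.6723  ⇒  p = 1/(1 + 1.6723) = 0.3742
Re-185: 37.4%, Re-187: 62.6%.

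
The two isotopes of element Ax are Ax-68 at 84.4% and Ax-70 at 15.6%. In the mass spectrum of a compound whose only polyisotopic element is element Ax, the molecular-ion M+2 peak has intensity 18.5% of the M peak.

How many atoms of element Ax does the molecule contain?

With n Ax atoms, P(M+2)/P(M) = C(n,1)·p^(n−1)q / p^n = n·q/p = n · 0.156/0.844.
n = 0.185 × 0.844/0.156 = 1.00 ≈ 1

1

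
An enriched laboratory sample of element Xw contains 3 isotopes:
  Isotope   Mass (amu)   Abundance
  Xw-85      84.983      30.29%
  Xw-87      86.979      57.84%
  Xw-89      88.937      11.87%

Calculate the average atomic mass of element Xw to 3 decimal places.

Weight each isotope mass by its fractional abundance: 0.3029 × 84.983 + 0.5784 × 86.979 + 0.1187 × 88.937
= 25.7414 + 50.3087 + 10.5568 = 86.6069 amu

86.607 amu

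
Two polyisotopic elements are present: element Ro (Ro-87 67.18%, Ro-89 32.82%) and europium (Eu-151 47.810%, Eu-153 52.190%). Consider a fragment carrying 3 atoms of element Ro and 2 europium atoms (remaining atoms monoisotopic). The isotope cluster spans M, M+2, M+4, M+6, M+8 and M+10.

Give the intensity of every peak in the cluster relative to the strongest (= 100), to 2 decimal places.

Element Ro pattern (n=3): 0.30319358 : 0.44436499 : 0.21708929 : 0.03535214
Europium pattern (n=2): 0.22857961 : 0.49904078 : 0.27237961
Convolve the two distributions (both contribute in 2-u steps):
  M: 0.30319358×0.22857961 = 0.069304
  M+2: 0.30319358×0.49904078 + 0.44436499×0.22857961 = 0.252879
  M+4: 0.30319358×0.27237961 + 0.44436499×0.49904078 + 0.21708929×0.22857961 = 0.353962
  M+6: 0.44436499×0.27237961 + 0.21708929×0.49904078 + 0.03535214×0.22857961 = 0.237453
  M+8: 0.21708929×0.27237961 + 0.03535214×0.49904078 = 0.076773
  M+10: 0.03535214×0.27237961 = 0.009629
Scale to base peak (0.353962) = 100: 19.58 : 71.44 : 100.00 : 67.08 : 21.69 : 2.72

19.58 : 71.44 : 100.00 : 67.08 : 21.69 : 2.72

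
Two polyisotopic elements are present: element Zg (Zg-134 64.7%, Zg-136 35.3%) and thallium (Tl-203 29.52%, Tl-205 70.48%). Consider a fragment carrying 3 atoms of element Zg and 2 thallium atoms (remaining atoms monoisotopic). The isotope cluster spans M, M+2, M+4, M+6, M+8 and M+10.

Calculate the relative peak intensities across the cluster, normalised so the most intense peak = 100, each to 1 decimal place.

6.9 : 44.5 : 100.0 : 95.5 : 40.7 : 6.4

Element Zg pattern (n=3): 0.27084002 : 0.44330693 : 0.24186607 : 0.04398698
Thallium pattern (n=2): 0.08714304 : 0.41611392 : 0.49674304
Convolve the two distributions (both contribute in 2-u steps):
  M: 0.27084002×0.08714304 = 0.023602
  M+2: 0.27084002×0.41611392 + 0.44330693×0.08714304 = 0.151331
  M+4: 0.27084002×0.49674304 + 0.44330693×0.41611392 + 0.24186607×0.08714304 = 0.340081
  M+6: 0.44330693×0.49674304 + 0.24186607×0.41611392 + 0.04398698×0.08714304 = 0.324687
  M+8: 0.24186607×0.49674304 + 0.04398698×0.41611392 = 0.138449
  M+10: 0.04398698×0.49674304 = 0.021850
Scale to base peak (0.340081) = 100: 6.9 : 44.5 : 100.0 : 95.5 : 40.7 : 6.4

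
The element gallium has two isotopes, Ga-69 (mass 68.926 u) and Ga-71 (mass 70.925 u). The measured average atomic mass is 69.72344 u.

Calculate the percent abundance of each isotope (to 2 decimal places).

Ga-69: 60.11%, Ga-71: 39.89%

With x = fraction of Ga-69 (so Ga-71 is 1 − x):
68.926·x + 70.925·(1 − x) = 69.72344
(68.926 − 70.925)·x = 69.72344 − 70.925
x = -1.20156 / -1.999 = 0.60108 → 60.11% Ga-69, 39.89% Ga-71.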